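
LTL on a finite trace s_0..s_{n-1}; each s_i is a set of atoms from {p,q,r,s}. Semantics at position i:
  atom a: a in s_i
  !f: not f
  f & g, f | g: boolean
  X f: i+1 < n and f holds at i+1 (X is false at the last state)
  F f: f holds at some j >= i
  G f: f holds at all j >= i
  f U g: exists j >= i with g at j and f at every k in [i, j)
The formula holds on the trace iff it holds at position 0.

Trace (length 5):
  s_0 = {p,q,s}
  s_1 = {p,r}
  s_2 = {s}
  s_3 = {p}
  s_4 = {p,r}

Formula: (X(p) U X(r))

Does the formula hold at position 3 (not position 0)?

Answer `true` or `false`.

s_0={p,q,s}: (X(p) U X(r))=True X(p)=True p=True X(r)=True r=False
s_1={p,r}: (X(p) U X(r))=False X(p)=False p=True X(r)=False r=True
s_2={s}: (X(p) U X(r))=True X(p)=True p=False X(r)=False r=False
s_3={p}: (X(p) U X(r))=True X(p)=True p=True X(r)=True r=False
s_4={p,r}: (X(p) U X(r))=False X(p)=False p=True X(r)=False r=True
Evaluating at position 3: result = True

Answer: true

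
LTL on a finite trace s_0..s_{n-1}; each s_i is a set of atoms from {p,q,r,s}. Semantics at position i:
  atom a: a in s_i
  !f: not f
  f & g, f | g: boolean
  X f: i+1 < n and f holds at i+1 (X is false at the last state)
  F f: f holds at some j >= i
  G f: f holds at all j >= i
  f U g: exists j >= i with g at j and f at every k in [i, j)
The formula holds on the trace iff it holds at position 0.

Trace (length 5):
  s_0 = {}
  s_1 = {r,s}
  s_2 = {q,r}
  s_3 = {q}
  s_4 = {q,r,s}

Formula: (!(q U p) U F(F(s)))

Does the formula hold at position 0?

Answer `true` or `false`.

Answer: true

Derivation:
s_0={}: (!(q U p) U F(F(s)))=True !(q U p)=True (q U p)=False q=False p=False F(F(s))=True F(s)=True s=False
s_1={r,s}: (!(q U p) U F(F(s)))=True !(q U p)=True (q U p)=False q=False p=False F(F(s))=True F(s)=True s=True
s_2={q,r}: (!(q U p) U F(F(s)))=True !(q U p)=True (q U p)=False q=True p=False F(F(s))=True F(s)=True s=False
s_3={q}: (!(q U p) U F(F(s)))=True !(q U p)=True (q U p)=False q=True p=False F(F(s))=True F(s)=True s=False
s_4={q,r,s}: (!(q U p) U F(F(s)))=True !(q U p)=True (q U p)=False q=True p=False F(F(s))=True F(s)=True s=True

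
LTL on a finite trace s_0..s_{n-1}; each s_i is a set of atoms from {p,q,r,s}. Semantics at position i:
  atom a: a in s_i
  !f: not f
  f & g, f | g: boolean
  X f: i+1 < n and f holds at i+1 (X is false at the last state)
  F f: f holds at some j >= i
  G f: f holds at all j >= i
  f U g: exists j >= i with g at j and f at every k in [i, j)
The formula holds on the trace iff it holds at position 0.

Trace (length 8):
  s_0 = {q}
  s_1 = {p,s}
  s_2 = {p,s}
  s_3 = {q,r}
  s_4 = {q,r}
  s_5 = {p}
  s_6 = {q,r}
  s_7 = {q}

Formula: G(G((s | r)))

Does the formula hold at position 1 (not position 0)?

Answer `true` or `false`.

Answer: false

Derivation:
s_0={q}: G(G((s | r)))=False G((s | r))=False (s | r)=False s=False r=False
s_1={p,s}: G(G((s | r)))=False G((s | r))=False (s | r)=True s=True r=False
s_2={p,s}: G(G((s | r)))=False G((s | r))=False (s | r)=True s=True r=False
s_3={q,r}: G(G((s | r)))=False G((s | r))=False (s | r)=True s=False r=True
s_4={q,r}: G(G((s | r)))=False G((s | r))=False (s | r)=True s=False r=True
s_5={p}: G(G((s | r)))=False G((s | r))=False (s | r)=False s=False r=False
s_6={q,r}: G(G((s | r)))=False G((s | r))=False (s | r)=True s=False r=True
s_7={q}: G(G((s | r)))=False G((s | r))=False (s | r)=False s=False r=False
Evaluating at position 1: result = False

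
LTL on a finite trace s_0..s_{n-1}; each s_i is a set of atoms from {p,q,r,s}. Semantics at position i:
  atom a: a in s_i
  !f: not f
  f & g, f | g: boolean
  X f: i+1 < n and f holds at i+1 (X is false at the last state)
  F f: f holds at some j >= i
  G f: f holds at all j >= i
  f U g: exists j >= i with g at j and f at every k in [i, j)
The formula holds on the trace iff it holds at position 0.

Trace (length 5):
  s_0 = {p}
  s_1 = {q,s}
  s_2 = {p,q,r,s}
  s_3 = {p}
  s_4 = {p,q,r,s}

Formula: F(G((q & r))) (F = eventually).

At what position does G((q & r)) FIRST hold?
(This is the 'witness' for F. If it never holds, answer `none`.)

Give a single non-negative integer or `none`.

s_0={p}: G((q & r))=False (q & r)=False q=False r=False
s_1={q,s}: G((q & r))=False (q & r)=False q=True r=False
s_2={p,q,r,s}: G((q & r))=False (q & r)=True q=True r=True
s_3={p}: G((q & r))=False (q & r)=False q=False r=False
s_4={p,q,r,s}: G((q & r))=True (q & r)=True q=True r=True
F(G((q & r))) holds; first witness at position 4.

Answer: 4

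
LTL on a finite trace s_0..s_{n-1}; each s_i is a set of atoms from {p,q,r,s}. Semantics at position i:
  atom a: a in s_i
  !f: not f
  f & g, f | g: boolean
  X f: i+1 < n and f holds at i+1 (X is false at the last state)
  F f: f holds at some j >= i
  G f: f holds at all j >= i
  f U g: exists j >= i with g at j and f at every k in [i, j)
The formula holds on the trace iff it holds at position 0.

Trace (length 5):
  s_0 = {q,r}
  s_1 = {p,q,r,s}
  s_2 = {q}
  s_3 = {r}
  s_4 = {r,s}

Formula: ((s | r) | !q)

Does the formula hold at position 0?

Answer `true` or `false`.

Answer: true

Derivation:
s_0={q,r}: ((s | r) | !q)=True (s | r)=True s=False r=True !q=False q=True
s_1={p,q,r,s}: ((s | r) | !q)=True (s | r)=True s=True r=True !q=False q=True
s_2={q}: ((s | r) | !q)=False (s | r)=False s=False r=False !q=False q=True
s_3={r}: ((s | r) | !q)=True (s | r)=True s=False r=True !q=True q=False
s_4={r,s}: ((s | r) | !q)=True (s | r)=True s=True r=True !q=True q=False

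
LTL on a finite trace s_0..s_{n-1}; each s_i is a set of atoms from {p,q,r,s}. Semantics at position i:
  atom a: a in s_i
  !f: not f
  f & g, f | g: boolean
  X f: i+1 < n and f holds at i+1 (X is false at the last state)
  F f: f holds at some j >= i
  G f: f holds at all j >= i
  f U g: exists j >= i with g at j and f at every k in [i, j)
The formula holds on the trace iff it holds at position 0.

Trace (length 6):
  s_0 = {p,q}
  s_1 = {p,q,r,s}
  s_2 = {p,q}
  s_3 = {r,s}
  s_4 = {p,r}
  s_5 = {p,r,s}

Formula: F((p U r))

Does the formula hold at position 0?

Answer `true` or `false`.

s_0={p,q}: F((p U r))=True (p U r)=True p=True r=False
s_1={p,q,r,s}: F((p U r))=True (p U r)=True p=True r=True
s_2={p,q}: F((p U r))=True (p U r)=True p=True r=False
s_3={r,s}: F((p U r))=True (p U r)=True p=False r=True
s_4={p,r}: F((p U r))=True (p U r)=True p=True r=True
s_5={p,r,s}: F((p U r))=True (p U r)=True p=True r=True

Answer: true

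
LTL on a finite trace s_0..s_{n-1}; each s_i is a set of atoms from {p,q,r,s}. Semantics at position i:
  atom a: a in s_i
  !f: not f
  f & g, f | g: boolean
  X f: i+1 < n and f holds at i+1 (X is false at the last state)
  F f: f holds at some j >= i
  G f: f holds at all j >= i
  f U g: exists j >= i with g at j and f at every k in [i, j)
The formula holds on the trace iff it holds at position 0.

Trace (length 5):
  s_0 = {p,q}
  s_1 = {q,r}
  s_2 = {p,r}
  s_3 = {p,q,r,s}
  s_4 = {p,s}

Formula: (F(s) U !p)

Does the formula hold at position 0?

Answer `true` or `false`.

Answer: true

Derivation:
s_0={p,q}: (F(s) U !p)=True F(s)=True s=False !p=False p=True
s_1={q,r}: (F(s) U !p)=True F(s)=True s=False !p=True p=False
s_2={p,r}: (F(s) U !p)=False F(s)=True s=False !p=False p=True
s_3={p,q,r,s}: (F(s) U !p)=False F(s)=True s=True !p=False p=True
s_4={p,s}: (F(s) U !p)=False F(s)=True s=True !p=False p=True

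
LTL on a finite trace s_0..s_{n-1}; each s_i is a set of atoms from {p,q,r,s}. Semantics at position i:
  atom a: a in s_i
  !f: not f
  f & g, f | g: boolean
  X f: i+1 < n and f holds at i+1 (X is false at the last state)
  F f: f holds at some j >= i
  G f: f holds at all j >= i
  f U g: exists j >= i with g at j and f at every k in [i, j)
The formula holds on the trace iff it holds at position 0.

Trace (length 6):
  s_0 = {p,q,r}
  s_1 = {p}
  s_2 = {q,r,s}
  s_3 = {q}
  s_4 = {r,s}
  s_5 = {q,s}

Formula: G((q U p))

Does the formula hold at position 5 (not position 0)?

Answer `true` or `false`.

s_0={p,q,r}: G((q U p))=False (q U p)=True q=True p=True
s_1={p}: G((q U p))=False (q U p)=True q=False p=True
s_2={q,r,s}: G((q U p))=False (q U p)=False q=True p=False
s_3={q}: G((q U p))=False (q U p)=False q=True p=False
s_4={r,s}: G((q U p))=False (q U p)=False q=False p=False
s_5={q,s}: G((q U p))=False (q U p)=False q=True p=False
Evaluating at position 5: result = False

Answer: false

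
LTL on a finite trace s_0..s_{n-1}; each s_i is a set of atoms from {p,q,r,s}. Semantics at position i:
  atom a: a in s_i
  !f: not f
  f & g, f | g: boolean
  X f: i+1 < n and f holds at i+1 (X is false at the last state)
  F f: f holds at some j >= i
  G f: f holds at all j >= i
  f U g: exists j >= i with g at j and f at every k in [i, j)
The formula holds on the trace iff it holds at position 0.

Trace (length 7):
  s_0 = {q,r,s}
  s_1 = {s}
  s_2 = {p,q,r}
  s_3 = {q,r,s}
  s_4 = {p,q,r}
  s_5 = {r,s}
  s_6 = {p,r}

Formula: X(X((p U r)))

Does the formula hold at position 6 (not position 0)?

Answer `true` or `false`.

Answer: false

Derivation:
s_0={q,r,s}: X(X((p U r)))=True X((p U r))=False (p U r)=True p=False r=True
s_1={s}: X(X((p U r)))=True X((p U r))=True (p U r)=False p=False r=False
s_2={p,q,r}: X(X((p U r)))=True X((p U r))=True (p U r)=True p=True r=True
s_3={q,r,s}: X(X((p U r)))=True X((p U r))=True (p U r)=True p=False r=True
s_4={p,q,r}: X(X((p U r)))=True X((p U r))=True (p U r)=True p=True r=True
s_5={r,s}: X(X((p U r)))=False X((p U r))=True (p U r)=True p=False r=True
s_6={p,r}: X(X((p U r)))=False X((p U r))=False (p U r)=True p=True r=True
Evaluating at position 6: result = False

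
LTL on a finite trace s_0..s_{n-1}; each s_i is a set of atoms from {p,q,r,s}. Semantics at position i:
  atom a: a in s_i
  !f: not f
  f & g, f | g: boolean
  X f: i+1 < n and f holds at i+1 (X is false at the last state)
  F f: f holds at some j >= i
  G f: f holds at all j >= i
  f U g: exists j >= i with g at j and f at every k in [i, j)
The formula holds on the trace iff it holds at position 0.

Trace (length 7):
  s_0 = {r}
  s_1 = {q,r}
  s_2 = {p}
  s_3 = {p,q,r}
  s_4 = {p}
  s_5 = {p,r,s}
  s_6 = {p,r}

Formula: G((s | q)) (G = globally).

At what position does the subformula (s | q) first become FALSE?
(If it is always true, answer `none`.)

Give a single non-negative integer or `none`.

s_0={r}: (s | q)=False s=False q=False
s_1={q,r}: (s | q)=True s=False q=True
s_2={p}: (s | q)=False s=False q=False
s_3={p,q,r}: (s | q)=True s=False q=True
s_4={p}: (s | q)=False s=False q=False
s_5={p,r,s}: (s | q)=True s=True q=False
s_6={p,r}: (s | q)=False s=False q=False
G((s | q)) holds globally = False
First violation at position 0.

Answer: 0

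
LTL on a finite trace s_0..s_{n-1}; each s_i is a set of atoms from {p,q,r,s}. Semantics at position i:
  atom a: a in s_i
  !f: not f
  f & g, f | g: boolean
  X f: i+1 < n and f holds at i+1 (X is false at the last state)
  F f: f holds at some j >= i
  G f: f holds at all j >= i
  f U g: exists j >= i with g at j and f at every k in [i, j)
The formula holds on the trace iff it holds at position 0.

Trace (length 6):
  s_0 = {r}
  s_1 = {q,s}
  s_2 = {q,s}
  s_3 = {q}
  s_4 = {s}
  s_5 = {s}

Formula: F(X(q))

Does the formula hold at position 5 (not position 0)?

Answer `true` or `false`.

s_0={r}: F(X(q))=True X(q)=True q=False
s_1={q,s}: F(X(q))=True X(q)=True q=True
s_2={q,s}: F(X(q))=True X(q)=True q=True
s_3={q}: F(X(q))=False X(q)=False q=True
s_4={s}: F(X(q))=False X(q)=False q=False
s_5={s}: F(X(q))=False X(q)=False q=False
Evaluating at position 5: result = False

Answer: false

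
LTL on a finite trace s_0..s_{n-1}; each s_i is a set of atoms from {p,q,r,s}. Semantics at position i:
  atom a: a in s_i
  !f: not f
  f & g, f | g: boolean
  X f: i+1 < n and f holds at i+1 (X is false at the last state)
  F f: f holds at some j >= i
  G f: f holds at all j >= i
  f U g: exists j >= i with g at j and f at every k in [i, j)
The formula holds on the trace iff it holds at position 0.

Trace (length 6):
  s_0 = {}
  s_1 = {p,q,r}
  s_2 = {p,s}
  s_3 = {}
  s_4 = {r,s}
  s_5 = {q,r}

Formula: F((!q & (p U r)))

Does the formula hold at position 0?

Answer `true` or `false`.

Answer: true

Derivation:
s_0={}: F((!q & (p U r)))=True (!q & (p U r))=False !q=True q=False (p U r)=False p=False r=False
s_1={p,q,r}: F((!q & (p U r)))=True (!q & (p U r))=False !q=False q=True (p U r)=True p=True r=True
s_2={p,s}: F((!q & (p U r)))=True (!q & (p U r))=False !q=True q=False (p U r)=False p=True r=False
s_3={}: F((!q & (p U r)))=True (!q & (p U r))=False !q=True q=False (p U r)=False p=False r=False
s_4={r,s}: F((!q & (p U r)))=True (!q & (p U r))=True !q=True q=False (p U r)=True p=False r=True
s_5={q,r}: F((!q & (p U r)))=False (!q & (p U r))=False !q=False q=True (p U r)=True p=False r=True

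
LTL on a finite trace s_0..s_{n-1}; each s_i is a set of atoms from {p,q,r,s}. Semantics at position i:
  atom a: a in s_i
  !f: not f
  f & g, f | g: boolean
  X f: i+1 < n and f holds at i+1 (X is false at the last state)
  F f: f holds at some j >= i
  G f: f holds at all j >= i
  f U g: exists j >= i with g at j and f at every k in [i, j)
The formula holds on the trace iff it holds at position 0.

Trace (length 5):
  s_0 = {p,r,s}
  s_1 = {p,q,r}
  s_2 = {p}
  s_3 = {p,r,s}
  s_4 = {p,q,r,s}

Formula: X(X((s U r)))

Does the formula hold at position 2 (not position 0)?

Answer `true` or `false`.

Answer: true

Derivation:
s_0={p,r,s}: X(X((s U r)))=False X((s U r))=True (s U r)=True s=True r=True
s_1={p,q,r}: X(X((s U r)))=True X((s U r))=False (s U r)=True s=False r=True
s_2={p}: X(X((s U r)))=True X((s U r))=True (s U r)=False s=False r=False
s_3={p,r,s}: X(X((s U r)))=False X((s U r))=True (s U r)=True s=True r=True
s_4={p,q,r,s}: X(X((s U r)))=False X((s U r))=False (s U r)=True s=True r=True
Evaluating at position 2: result = True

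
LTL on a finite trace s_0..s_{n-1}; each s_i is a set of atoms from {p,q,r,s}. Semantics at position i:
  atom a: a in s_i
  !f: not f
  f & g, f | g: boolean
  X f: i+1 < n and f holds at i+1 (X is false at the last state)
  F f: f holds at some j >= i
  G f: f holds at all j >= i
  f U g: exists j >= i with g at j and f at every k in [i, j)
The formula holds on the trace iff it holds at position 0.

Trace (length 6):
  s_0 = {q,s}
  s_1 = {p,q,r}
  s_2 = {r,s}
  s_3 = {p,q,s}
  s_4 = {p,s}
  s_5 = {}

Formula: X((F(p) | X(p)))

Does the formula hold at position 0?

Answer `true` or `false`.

Answer: true

Derivation:
s_0={q,s}: X((F(p) | X(p)))=True (F(p) | X(p))=True F(p)=True p=False X(p)=True
s_1={p,q,r}: X((F(p) | X(p)))=True (F(p) | X(p))=True F(p)=True p=True X(p)=False
s_2={r,s}: X((F(p) | X(p)))=True (F(p) | X(p))=True F(p)=True p=False X(p)=True
s_3={p,q,s}: X((F(p) | X(p)))=True (F(p) | X(p))=True F(p)=True p=True X(p)=True
s_4={p,s}: X((F(p) | X(p)))=False (F(p) | X(p))=True F(p)=True p=True X(p)=False
s_5={}: X((F(p) | X(p)))=False (F(p) | X(p))=False F(p)=False p=False X(p)=False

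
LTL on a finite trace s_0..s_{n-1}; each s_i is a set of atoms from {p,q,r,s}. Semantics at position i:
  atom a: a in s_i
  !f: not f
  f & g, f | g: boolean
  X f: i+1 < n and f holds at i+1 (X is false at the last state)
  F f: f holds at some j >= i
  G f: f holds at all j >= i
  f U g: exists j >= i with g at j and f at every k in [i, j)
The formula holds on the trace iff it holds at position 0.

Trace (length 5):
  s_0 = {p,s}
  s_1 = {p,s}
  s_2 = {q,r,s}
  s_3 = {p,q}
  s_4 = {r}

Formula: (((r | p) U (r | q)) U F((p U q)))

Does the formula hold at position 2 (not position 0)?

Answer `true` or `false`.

s_0={p,s}: (((r | p) U (r | q)) U F((p U q)))=True ((r | p) U (r | q))=True (r | p)=True r=False p=True (r | q)=False q=False F((p U q))=True (p U q)=True
s_1={p,s}: (((r | p) U (r | q)) U F((p U q)))=True ((r | p) U (r | q))=True (r | p)=True r=False p=True (r | q)=False q=False F((p U q))=True (p U q)=True
s_2={q,r,s}: (((r | p) U (r | q)) U F((p U q)))=True ((r | p) U (r | q))=True (r | p)=True r=True p=False (r | q)=True q=True F((p U q))=True (p U q)=True
s_3={p,q}: (((r | p) U (r | q)) U F((p U q)))=True ((r | p) U (r | q))=True (r | p)=True r=False p=True (r | q)=True q=True F((p U q))=True (p U q)=True
s_4={r}: (((r | p) U (r | q)) U F((p U q)))=False ((r | p) U (r | q))=True (r | p)=True r=True p=False (r | q)=True q=False F((p U q))=False (p U q)=False
Evaluating at position 2: result = True

Answer: true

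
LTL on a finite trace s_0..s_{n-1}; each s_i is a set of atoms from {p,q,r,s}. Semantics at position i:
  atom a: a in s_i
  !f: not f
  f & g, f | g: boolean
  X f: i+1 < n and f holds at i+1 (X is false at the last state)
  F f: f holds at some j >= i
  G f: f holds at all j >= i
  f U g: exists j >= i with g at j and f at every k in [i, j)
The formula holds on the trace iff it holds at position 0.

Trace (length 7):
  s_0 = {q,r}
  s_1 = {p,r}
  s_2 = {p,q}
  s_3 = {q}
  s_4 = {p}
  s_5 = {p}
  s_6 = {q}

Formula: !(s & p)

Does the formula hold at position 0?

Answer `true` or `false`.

s_0={q,r}: !(s & p)=True (s & p)=False s=False p=False
s_1={p,r}: !(s & p)=True (s & p)=False s=False p=True
s_2={p,q}: !(s & p)=True (s & p)=False s=False p=True
s_3={q}: !(s & p)=True (s & p)=False s=False p=False
s_4={p}: !(s & p)=True (s & p)=False s=False p=True
s_5={p}: !(s & p)=True (s & p)=False s=False p=True
s_6={q}: !(s & p)=True (s & p)=False s=False p=False

Answer: true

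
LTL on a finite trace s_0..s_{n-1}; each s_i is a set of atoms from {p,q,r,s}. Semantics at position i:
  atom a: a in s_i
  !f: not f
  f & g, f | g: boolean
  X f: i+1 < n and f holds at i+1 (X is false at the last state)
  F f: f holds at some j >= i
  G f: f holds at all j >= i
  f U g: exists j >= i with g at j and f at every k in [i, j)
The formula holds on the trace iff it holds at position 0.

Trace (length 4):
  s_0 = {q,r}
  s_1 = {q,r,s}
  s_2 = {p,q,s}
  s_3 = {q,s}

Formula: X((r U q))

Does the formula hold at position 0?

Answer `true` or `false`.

Answer: true

Derivation:
s_0={q,r}: X((r U q))=True (r U q)=True r=True q=True
s_1={q,r,s}: X((r U q))=True (r U q)=True r=True q=True
s_2={p,q,s}: X((r U q))=True (r U q)=True r=False q=True
s_3={q,s}: X((r U q))=False (r U q)=True r=False q=True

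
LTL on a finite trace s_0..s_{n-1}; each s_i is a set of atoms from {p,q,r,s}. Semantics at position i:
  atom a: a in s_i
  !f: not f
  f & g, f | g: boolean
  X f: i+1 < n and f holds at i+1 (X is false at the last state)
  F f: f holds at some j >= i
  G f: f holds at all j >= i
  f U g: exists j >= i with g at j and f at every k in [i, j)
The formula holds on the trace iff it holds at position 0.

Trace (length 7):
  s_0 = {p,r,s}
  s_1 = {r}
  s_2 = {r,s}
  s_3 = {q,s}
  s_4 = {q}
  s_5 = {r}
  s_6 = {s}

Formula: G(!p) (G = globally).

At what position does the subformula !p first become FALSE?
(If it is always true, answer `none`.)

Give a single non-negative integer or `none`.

Answer: 0

Derivation:
s_0={p,r,s}: !p=False p=True
s_1={r}: !p=True p=False
s_2={r,s}: !p=True p=False
s_3={q,s}: !p=True p=False
s_4={q}: !p=True p=False
s_5={r}: !p=True p=False
s_6={s}: !p=True p=False
G(!p) holds globally = False
First violation at position 0.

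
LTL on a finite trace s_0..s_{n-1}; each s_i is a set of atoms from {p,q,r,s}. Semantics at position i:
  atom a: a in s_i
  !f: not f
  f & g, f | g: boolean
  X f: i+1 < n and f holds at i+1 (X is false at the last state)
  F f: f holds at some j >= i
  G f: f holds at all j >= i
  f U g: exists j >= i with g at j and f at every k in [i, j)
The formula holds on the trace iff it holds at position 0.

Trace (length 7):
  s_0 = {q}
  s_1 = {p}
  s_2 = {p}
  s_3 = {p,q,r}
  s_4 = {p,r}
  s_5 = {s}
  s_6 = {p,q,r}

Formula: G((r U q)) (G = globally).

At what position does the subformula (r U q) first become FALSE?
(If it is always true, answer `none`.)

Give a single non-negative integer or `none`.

s_0={q}: (r U q)=True r=False q=True
s_1={p}: (r U q)=False r=False q=False
s_2={p}: (r U q)=False r=False q=False
s_3={p,q,r}: (r U q)=True r=True q=True
s_4={p,r}: (r U q)=False r=True q=False
s_5={s}: (r U q)=False r=False q=False
s_6={p,q,r}: (r U q)=True r=True q=True
G((r U q)) holds globally = False
First violation at position 1.

Answer: 1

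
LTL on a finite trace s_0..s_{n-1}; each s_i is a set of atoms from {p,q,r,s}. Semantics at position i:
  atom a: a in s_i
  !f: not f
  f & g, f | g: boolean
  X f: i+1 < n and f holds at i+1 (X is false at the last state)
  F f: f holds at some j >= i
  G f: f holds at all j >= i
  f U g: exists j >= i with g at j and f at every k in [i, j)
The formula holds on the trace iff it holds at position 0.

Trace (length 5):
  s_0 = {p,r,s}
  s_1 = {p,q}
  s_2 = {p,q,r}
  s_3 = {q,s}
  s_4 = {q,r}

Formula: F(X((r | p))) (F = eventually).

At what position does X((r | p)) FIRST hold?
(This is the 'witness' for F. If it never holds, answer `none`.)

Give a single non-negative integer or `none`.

s_0={p,r,s}: X((r | p))=True (r | p)=True r=True p=True
s_1={p,q}: X((r | p))=True (r | p)=True r=False p=True
s_2={p,q,r}: X((r | p))=False (r | p)=True r=True p=True
s_3={q,s}: X((r | p))=True (r | p)=False r=False p=False
s_4={q,r}: X((r | p))=False (r | p)=True r=True p=False
F(X((r | p))) holds; first witness at position 0.

Answer: 0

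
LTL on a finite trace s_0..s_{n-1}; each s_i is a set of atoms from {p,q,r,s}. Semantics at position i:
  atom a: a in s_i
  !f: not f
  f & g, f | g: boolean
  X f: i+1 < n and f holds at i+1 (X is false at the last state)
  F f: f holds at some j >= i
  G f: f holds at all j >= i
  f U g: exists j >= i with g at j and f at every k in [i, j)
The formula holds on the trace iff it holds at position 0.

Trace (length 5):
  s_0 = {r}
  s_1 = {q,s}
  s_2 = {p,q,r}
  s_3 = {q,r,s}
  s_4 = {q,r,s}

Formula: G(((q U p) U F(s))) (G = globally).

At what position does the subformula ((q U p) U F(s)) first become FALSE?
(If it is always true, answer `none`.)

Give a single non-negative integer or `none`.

s_0={r}: ((q U p) U F(s))=True (q U p)=False q=False p=False F(s)=True s=False
s_1={q,s}: ((q U p) U F(s))=True (q U p)=True q=True p=False F(s)=True s=True
s_2={p,q,r}: ((q U p) U F(s))=True (q U p)=True q=True p=True F(s)=True s=False
s_3={q,r,s}: ((q U p) U F(s))=True (q U p)=False q=True p=False F(s)=True s=True
s_4={q,r,s}: ((q U p) U F(s))=True (q U p)=False q=True p=False F(s)=True s=True
G(((q U p) U F(s))) holds globally = True
No violation — formula holds at every position.

Answer: none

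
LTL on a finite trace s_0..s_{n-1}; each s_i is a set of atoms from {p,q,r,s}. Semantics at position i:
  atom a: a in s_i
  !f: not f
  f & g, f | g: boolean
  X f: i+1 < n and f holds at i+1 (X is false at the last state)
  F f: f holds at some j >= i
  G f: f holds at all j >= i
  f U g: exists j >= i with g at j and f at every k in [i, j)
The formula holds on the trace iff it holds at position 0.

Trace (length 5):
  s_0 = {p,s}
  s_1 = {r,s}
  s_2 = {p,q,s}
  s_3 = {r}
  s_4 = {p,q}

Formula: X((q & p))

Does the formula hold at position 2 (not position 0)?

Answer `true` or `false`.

Answer: false

Derivation:
s_0={p,s}: X((q & p))=False (q & p)=False q=False p=True
s_1={r,s}: X((q & p))=True (q & p)=False q=False p=False
s_2={p,q,s}: X((q & p))=False (q & p)=True q=True p=True
s_3={r}: X((q & p))=True (q & p)=False q=False p=False
s_4={p,q}: X((q & p))=False (q & p)=True q=True p=True
Evaluating at position 2: result = False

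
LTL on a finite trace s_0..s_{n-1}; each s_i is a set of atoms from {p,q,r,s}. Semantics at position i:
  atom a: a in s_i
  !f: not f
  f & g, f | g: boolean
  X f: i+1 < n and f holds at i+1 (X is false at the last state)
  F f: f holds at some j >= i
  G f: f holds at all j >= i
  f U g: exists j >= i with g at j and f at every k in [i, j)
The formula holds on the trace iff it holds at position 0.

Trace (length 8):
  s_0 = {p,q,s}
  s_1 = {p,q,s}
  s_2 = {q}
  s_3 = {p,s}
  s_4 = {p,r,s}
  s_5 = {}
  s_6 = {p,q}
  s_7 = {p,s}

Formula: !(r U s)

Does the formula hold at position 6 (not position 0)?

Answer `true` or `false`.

s_0={p,q,s}: !(r U s)=False (r U s)=True r=False s=True
s_1={p,q,s}: !(r U s)=False (r U s)=True r=False s=True
s_2={q}: !(r U s)=True (r U s)=False r=False s=False
s_3={p,s}: !(r U s)=False (r U s)=True r=False s=True
s_4={p,r,s}: !(r U s)=False (r U s)=True r=True s=True
s_5={}: !(r U s)=True (r U s)=False r=False s=False
s_6={p,q}: !(r U s)=True (r U s)=False r=False s=False
s_7={p,s}: !(r U s)=False (r U s)=True r=False s=True
Evaluating at position 6: result = True

Answer: true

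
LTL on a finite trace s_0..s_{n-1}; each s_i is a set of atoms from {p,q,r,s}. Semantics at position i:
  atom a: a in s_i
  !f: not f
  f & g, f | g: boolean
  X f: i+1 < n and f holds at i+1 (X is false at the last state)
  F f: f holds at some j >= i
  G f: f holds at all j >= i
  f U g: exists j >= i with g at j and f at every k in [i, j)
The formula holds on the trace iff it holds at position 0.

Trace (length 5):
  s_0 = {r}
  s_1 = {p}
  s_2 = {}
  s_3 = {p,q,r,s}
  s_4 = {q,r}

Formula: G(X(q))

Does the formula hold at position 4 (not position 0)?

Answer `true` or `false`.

s_0={r}: G(X(q))=False X(q)=False q=False
s_1={p}: G(X(q))=False X(q)=False q=False
s_2={}: G(X(q))=False X(q)=True q=False
s_3={p,q,r,s}: G(X(q))=False X(q)=True q=True
s_4={q,r}: G(X(q))=False X(q)=False q=True
Evaluating at position 4: result = False

Answer: false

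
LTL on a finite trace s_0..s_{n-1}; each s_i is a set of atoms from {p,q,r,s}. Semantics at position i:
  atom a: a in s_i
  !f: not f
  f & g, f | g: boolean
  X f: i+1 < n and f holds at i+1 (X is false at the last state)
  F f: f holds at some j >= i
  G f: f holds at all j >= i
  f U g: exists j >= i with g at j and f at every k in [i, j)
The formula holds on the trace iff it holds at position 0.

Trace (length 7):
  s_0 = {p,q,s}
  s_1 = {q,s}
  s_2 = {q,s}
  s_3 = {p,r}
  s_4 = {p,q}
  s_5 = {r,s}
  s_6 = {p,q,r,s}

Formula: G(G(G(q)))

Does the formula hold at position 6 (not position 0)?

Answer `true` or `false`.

s_0={p,q,s}: G(G(G(q)))=False G(G(q))=False G(q)=False q=True
s_1={q,s}: G(G(G(q)))=False G(G(q))=False G(q)=False q=True
s_2={q,s}: G(G(G(q)))=False G(G(q))=False G(q)=False q=True
s_3={p,r}: G(G(G(q)))=False G(G(q))=False G(q)=False q=False
s_4={p,q}: G(G(G(q)))=False G(G(q))=False G(q)=False q=True
s_5={r,s}: G(G(G(q)))=False G(G(q))=False G(q)=False q=False
s_6={p,q,r,s}: G(G(G(q)))=True G(G(q))=True G(q)=True q=True
Evaluating at position 6: result = True

Answer: true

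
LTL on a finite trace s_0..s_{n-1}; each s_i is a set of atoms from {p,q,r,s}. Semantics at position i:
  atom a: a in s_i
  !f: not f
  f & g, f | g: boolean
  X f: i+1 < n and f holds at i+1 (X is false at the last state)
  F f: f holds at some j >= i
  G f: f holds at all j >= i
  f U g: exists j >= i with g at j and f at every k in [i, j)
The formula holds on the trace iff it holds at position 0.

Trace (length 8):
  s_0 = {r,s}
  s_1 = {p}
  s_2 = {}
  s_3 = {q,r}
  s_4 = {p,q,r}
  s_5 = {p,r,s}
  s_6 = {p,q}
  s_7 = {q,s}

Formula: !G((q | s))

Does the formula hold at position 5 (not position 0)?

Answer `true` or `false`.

s_0={r,s}: !G((q | s))=True G((q | s))=False (q | s)=True q=False s=True
s_1={p}: !G((q | s))=True G((q | s))=False (q | s)=False q=False s=False
s_2={}: !G((q | s))=True G((q | s))=False (q | s)=False q=False s=False
s_3={q,r}: !G((q | s))=False G((q | s))=True (q | s)=True q=True s=False
s_4={p,q,r}: !G((q | s))=False G((q | s))=True (q | s)=True q=True s=False
s_5={p,r,s}: !G((q | s))=False G((q | s))=True (q | s)=True q=False s=True
s_6={p,q}: !G((q | s))=False G((q | s))=True (q | s)=True q=True s=False
s_7={q,s}: !G((q | s))=False G((q | s))=True (q | s)=True q=True s=True
Evaluating at position 5: result = False

Answer: false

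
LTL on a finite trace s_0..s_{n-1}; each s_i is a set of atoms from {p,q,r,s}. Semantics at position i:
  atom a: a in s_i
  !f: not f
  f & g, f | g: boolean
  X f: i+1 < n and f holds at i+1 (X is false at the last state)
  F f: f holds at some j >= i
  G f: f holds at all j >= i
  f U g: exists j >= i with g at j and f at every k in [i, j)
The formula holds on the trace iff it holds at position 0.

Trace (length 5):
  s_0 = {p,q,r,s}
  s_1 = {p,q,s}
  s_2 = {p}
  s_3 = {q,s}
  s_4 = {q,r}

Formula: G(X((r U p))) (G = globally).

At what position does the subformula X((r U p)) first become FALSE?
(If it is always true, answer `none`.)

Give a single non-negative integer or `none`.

Answer: 2

Derivation:
s_0={p,q,r,s}: X((r U p))=True (r U p)=True r=True p=True
s_1={p,q,s}: X((r U p))=True (r U p)=True r=False p=True
s_2={p}: X((r U p))=False (r U p)=True r=False p=True
s_3={q,s}: X((r U p))=False (r U p)=False r=False p=False
s_4={q,r}: X((r U p))=False (r U p)=False r=True p=False
G(X((r U p))) holds globally = False
First violation at position 2.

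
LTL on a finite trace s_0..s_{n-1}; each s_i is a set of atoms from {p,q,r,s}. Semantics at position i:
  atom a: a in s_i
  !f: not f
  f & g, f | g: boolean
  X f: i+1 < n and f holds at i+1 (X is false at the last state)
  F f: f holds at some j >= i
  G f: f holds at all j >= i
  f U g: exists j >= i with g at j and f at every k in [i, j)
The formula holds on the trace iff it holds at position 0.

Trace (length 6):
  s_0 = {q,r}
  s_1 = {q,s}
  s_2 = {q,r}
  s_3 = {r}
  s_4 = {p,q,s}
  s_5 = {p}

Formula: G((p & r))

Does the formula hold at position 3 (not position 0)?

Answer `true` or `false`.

Answer: false

Derivation:
s_0={q,r}: G((p & r))=False (p & r)=False p=False r=True
s_1={q,s}: G((p & r))=False (p & r)=False p=False r=False
s_2={q,r}: G((p & r))=False (p & r)=False p=False r=True
s_3={r}: G((p & r))=False (p & r)=False p=False r=True
s_4={p,q,s}: G((p & r))=False (p & r)=False p=True r=False
s_5={p}: G((p & r))=False (p & r)=False p=True r=False
Evaluating at position 3: result = False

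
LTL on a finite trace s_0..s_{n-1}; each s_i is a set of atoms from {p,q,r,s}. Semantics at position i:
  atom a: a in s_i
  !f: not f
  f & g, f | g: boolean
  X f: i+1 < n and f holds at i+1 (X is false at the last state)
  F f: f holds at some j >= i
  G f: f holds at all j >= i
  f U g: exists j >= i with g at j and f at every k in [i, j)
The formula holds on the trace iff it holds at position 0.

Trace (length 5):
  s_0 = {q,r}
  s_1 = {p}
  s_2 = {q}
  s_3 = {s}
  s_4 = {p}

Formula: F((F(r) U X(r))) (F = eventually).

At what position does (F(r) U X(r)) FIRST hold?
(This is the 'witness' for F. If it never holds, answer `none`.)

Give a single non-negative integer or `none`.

Answer: none

Derivation:
s_0={q,r}: (F(r) U X(r))=False F(r)=True r=True X(r)=False
s_1={p}: (F(r) U X(r))=False F(r)=False r=False X(r)=False
s_2={q}: (F(r) U X(r))=False F(r)=False r=False X(r)=False
s_3={s}: (F(r) U X(r))=False F(r)=False r=False X(r)=False
s_4={p}: (F(r) U X(r))=False F(r)=False r=False X(r)=False
F((F(r) U X(r))) does not hold (no witness exists).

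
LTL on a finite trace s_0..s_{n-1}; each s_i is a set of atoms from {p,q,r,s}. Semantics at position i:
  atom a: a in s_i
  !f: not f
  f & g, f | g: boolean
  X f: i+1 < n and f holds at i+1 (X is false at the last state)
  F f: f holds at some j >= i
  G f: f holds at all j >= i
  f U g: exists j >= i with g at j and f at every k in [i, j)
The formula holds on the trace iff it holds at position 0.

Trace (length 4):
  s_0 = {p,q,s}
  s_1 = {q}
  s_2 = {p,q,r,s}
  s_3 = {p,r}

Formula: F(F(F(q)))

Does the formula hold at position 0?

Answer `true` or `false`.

Answer: true

Derivation:
s_0={p,q,s}: F(F(F(q)))=True F(F(q))=True F(q)=True q=True
s_1={q}: F(F(F(q)))=True F(F(q))=True F(q)=True q=True
s_2={p,q,r,s}: F(F(F(q)))=True F(F(q))=True F(q)=True q=True
s_3={p,r}: F(F(F(q)))=False F(F(q))=False F(q)=False q=False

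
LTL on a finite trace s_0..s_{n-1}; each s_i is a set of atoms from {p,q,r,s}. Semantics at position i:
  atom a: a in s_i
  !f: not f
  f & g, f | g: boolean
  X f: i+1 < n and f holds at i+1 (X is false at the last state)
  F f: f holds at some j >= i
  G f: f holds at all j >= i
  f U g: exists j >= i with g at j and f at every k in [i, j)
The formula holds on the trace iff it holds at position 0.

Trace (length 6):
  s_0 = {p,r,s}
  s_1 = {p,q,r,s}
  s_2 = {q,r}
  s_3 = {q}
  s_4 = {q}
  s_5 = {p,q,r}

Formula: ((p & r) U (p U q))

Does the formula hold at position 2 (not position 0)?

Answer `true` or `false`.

s_0={p,r,s}: ((p & r) U (p U q))=True (p & r)=True p=True r=True (p U q)=True q=False
s_1={p,q,r,s}: ((p & r) U (p U q))=True (p & r)=True p=True r=True (p U q)=True q=True
s_2={q,r}: ((p & r) U (p U q))=True (p & r)=False p=False r=True (p U q)=True q=True
s_3={q}: ((p & r) U (p U q))=True (p & r)=False p=False r=False (p U q)=True q=True
s_4={q}: ((p & r) U (p U q))=True (p & r)=False p=False r=False (p U q)=True q=True
s_5={p,q,r}: ((p & r) U (p U q))=True (p & r)=True p=True r=True (p U q)=True q=True
Evaluating at position 2: result = True

Answer: true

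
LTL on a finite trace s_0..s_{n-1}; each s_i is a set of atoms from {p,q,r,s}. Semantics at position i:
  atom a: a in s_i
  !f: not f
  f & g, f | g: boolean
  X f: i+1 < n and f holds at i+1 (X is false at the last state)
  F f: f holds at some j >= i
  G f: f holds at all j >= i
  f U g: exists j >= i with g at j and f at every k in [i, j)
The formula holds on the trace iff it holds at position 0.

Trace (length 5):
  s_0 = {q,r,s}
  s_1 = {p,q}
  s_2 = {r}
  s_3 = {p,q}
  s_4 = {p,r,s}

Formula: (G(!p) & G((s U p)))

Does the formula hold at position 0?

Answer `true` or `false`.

Answer: false

Derivation:
s_0={q,r,s}: (G(!p) & G((s U p)))=False G(!p)=False !p=True p=False G((s U p))=False (s U p)=True s=True
s_1={p,q}: (G(!p) & G((s U p)))=False G(!p)=False !p=False p=True G((s U p))=False (s U p)=True s=False
s_2={r}: (G(!p) & G((s U p)))=False G(!p)=False !p=True p=False G((s U p))=False (s U p)=False s=False
s_3={p,q}: (G(!p) & G((s U p)))=False G(!p)=False !p=False p=True G((s U p))=True (s U p)=True s=False
s_4={p,r,s}: (G(!p) & G((s U p)))=False G(!p)=False !p=False p=True G((s U p))=True (s U p)=True s=True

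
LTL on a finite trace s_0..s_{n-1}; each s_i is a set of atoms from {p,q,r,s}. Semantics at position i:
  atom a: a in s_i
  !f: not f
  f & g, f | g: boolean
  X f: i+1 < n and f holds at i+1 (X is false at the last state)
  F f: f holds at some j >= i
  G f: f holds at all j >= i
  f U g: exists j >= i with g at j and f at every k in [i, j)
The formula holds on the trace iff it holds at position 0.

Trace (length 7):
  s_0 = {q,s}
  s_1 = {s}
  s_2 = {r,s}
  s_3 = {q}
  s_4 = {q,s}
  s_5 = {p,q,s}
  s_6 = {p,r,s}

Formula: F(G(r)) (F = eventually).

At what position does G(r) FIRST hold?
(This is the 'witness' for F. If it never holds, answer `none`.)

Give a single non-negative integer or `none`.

s_0={q,s}: G(r)=False r=False
s_1={s}: G(r)=False r=False
s_2={r,s}: G(r)=False r=True
s_3={q}: G(r)=False r=False
s_4={q,s}: G(r)=False r=False
s_5={p,q,s}: G(r)=False r=False
s_6={p,r,s}: G(r)=True r=True
F(G(r)) holds; first witness at position 6.

Answer: 6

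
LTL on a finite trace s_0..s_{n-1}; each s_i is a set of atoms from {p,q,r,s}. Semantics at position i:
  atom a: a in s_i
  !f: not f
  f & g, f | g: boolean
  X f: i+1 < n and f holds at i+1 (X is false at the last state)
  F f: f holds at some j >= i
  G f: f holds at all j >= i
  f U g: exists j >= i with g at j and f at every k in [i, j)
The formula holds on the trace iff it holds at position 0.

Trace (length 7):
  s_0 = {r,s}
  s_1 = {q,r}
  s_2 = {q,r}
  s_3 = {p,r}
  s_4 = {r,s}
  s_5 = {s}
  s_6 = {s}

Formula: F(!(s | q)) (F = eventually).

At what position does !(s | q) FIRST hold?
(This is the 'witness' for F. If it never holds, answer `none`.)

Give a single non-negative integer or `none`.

Answer: 3

Derivation:
s_0={r,s}: !(s | q)=False (s | q)=True s=True q=False
s_1={q,r}: !(s | q)=False (s | q)=True s=False q=True
s_2={q,r}: !(s | q)=False (s | q)=True s=False q=True
s_3={p,r}: !(s | q)=True (s | q)=False s=False q=False
s_4={r,s}: !(s | q)=False (s | q)=True s=True q=False
s_5={s}: !(s | q)=False (s | q)=True s=True q=False
s_6={s}: !(s | q)=False (s | q)=True s=True q=False
F(!(s | q)) holds; first witness at position 3.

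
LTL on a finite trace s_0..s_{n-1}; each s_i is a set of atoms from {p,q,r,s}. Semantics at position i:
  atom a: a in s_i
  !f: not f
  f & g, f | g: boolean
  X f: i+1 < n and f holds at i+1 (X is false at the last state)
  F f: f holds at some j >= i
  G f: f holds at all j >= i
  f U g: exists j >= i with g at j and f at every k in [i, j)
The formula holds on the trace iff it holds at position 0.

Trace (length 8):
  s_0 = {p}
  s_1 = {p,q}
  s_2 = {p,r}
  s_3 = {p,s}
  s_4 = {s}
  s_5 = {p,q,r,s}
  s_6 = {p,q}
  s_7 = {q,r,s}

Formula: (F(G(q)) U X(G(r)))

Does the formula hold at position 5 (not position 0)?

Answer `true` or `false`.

s_0={p}: (F(G(q)) U X(G(r)))=True F(G(q))=True G(q)=False q=False X(G(r))=False G(r)=False r=False
s_1={p,q}: (F(G(q)) U X(G(r)))=True F(G(q))=True G(q)=False q=True X(G(r))=False G(r)=False r=False
s_2={p,r}: (F(G(q)) U X(G(r)))=True F(G(q))=True G(q)=False q=False X(G(r))=False G(r)=False r=True
s_3={p,s}: (F(G(q)) U X(G(r)))=True F(G(q))=True G(q)=False q=False X(G(r))=False G(r)=False r=False
s_4={s}: (F(G(q)) U X(G(r)))=True F(G(q))=True G(q)=False q=False X(G(r))=False G(r)=False r=False
s_5={p,q,r,s}: (F(G(q)) U X(G(r)))=True F(G(q))=True G(q)=True q=True X(G(r))=False G(r)=False r=True
s_6={p,q}: (F(G(q)) U X(G(r)))=True F(G(q))=True G(q)=True q=True X(G(r))=True G(r)=False r=False
s_7={q,r,s}: (F(G(q)) U X(G(r)))=False F(G(q))=True G(q)=True q=True X(G(r))=False G(r)=True r=True
Evaluating at position 5: result = True

Answer: true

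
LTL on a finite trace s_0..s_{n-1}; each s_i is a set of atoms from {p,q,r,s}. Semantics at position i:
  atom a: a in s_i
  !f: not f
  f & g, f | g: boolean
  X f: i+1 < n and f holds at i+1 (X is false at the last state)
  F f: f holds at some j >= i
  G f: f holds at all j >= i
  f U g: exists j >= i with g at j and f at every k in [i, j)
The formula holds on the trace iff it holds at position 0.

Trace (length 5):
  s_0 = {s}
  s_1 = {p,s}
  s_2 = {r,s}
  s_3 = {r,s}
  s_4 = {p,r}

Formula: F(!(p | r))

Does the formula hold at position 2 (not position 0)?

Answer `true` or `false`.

Answer: false

Derivation:
s_0={s}: F(!(p | r))=True !(p | r)=True (p | r)=False p=False r=False
s_1={p,s}: F(!(p | r))=False !(p | r)=False (p | r)=True p=True r=False
s_2={r,s}: F(!(p | r))=False !(p | r)=False (p | r)=True p=False r=True
s_3={r,s}: F(!(p | r))=False !(p | r)=False (p | r)=True p=False r=True
s_4={p,r}: F(!(p | r))=False !(p | r)=False (p | r)=True p=True r=True
Evaluating at position 2: result = False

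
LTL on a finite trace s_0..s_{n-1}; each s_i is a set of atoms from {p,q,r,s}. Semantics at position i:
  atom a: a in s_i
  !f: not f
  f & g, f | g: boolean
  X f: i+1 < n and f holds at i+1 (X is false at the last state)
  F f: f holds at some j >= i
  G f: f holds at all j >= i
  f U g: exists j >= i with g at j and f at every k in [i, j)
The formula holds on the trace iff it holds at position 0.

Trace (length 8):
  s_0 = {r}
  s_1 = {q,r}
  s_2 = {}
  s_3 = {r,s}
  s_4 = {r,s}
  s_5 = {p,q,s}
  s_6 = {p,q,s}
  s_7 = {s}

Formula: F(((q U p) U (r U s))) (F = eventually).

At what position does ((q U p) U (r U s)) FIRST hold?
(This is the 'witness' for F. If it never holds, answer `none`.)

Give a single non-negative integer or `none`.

Answer: 3

Derivation:
s_0={r}: ((q U p) U (r U s))=False (q U p)=False q=False p=False (r U s)=False r=True s=False
s_1={q,r}: ((q U p) U (r U s))=False (q U p)=False q=True p=False (r U s)=False r=True s=False
s_2={}: ((q U p) U (r U s))=False (q U p)=False q=False p=False (r U s)=False r=False s=False
s_3={r,s}: ((q U p) U (r U s))=True (q U p)=False q=False p=False (r U s)=True r=True s=True
s_4={r,s}: ((q U p) U (r U s))=True (q U p)=False q=False p=False (r U s)=True r=True s=True
s_5={p,q,s}: ((q U p) U (r U s))=True (q U p)=True q=True p=True (r U s)=True r=False s=True
s_6={p,q,s}: ((q U p) U (r U s))=True (q U p)=True q=True p=True (r U s)=True r=False s=True
s_7={s}: ((q U p) U (r U s))=True (q U p)=False q=False p=False (r U s)=True r=False s=True
F(((q U p) U (r U s))) holds; first witness at position 3.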